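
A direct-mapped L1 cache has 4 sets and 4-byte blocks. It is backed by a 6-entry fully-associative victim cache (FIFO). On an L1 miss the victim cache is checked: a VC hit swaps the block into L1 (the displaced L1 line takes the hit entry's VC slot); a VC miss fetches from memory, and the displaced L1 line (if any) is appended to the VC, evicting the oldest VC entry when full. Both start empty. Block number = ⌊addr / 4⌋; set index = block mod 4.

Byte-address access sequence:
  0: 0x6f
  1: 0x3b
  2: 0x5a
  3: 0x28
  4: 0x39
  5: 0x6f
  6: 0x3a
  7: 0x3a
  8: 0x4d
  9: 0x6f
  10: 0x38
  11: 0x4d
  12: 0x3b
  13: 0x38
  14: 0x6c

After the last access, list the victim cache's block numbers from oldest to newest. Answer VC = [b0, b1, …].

#0 0x6f→b27/s3 MISS; vc=[]
#1 0x3b→b14/s2 MISS; vc=[]
#2 0x5a→b22/s2 MISS; vc=[14]
#3 0x28→b10/s2 MISS; vc=[14,22]
#4 0x39→b14/s2 VC-HIT; vc=[10,22]
#5 0x6f→b27/s3 L1-HIT; vc=[10,22]
#6 0x3a→b14/s2 L1-HIT; vc=[10,22]
#7 0x3a→b14/s2 L1-HIT; vc=[10,22]
#8 0x4d→b19/s3 MISS; vc=[10,22,27]
#9 0x6f→b27/s3 VC-HIT; vc=[10,22,19]
#10 0x38→b14/s2 L1-HIT; vc=[10,22,19]
#11 0x4d→b19/s3 VC-HIT; vc=[10,22,27]
#12 0x3b→b14/s2 L1-HIT; vc=[10,22,27]
#13 0x38→b14/s2 L1-HIT; vc=[10,22,27]
#14 0x6c→b27/s3 VC-HIT; vc=[10,22,19]

VC = [10, 22, 19]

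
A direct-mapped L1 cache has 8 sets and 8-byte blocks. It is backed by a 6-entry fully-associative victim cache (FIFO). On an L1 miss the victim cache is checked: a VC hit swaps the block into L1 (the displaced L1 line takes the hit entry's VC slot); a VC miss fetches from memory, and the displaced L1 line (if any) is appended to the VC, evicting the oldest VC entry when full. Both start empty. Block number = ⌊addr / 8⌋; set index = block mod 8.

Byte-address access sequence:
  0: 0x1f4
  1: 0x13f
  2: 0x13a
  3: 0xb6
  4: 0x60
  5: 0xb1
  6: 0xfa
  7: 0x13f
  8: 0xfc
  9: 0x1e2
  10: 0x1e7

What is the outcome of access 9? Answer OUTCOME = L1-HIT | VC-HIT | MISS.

#0 0x1f4→b62/s6 MISS; vc=[]
#1 0x13f→b39/s7 MISS; vc=[]
#2 0x13a→b39/s7 L1-HIT; vc=[]
#3 0xb6→b22/s6 MISS; vc=[62]
#4 0x60→b12/s4 MISS; vc=[62]
#5 0xb1→b22/s6 L1-HIT; vc=[62]
#6 0xfa→b31/s7 MISS; vc=[62,39]
#7 0x13f→b39/s7 VC-HIT; vc=[62,31]
#8 0xfc→b31/s7 VC-HIT; vc=[62,39]
#9 0x1e2→b60/s4 MISS; vc=[62,39,12]
#10 0x1e7→b60/s4 L1-HIT; vc=[62,39,12]

OUTCOME = MISS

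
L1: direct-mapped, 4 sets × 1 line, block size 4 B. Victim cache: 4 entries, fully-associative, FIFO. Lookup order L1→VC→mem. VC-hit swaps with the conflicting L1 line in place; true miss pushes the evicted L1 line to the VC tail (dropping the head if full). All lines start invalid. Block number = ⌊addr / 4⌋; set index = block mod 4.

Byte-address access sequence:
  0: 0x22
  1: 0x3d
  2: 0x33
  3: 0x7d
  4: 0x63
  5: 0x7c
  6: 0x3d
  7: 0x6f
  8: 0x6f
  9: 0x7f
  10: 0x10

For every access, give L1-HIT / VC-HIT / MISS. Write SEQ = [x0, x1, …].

SEQ = [MISS, MISS, MISS, MISS, MISS, L1-HIT, VC-HIT, MISS, L1-HIT, VC-HIT, MISS]

  [0] addr=0x22 blk=8 s=0: MISS | VC []
  [1] addr=0x3d blk=15 s=3: MISS | VC []
  [2] addr=0x33 blk=12 s=0: MISS | VC [8]
  [3] addr=0x7d blk=31 s=3: MISS | VC [8, 15]
  [4] addr=0x63 blk=24 s=0: MISS | VC [8, 15, 12]
  [5] addr=0x7c blk=31 s=3: L1-HIT | VC [8, 15, 12]
  [6] addr=0x3d blk=15 s=3: VC-HIT | VC [8, 31, 12]
  [7] addr=0x6f blk=27 s=3: MISS | VC [8, 31, 12, 15]
  [8] addr=0x6f blk=27 s=3: L1-HIT | VC [8, 31, 12, 15]
  [9] addr=0x7f blk=31 s=3: VC-HIT | VC [8, 27, 12, 15]
  [10] addr=0x10 blk=4 s=0: MISS | VC [27, 12, 15, 24]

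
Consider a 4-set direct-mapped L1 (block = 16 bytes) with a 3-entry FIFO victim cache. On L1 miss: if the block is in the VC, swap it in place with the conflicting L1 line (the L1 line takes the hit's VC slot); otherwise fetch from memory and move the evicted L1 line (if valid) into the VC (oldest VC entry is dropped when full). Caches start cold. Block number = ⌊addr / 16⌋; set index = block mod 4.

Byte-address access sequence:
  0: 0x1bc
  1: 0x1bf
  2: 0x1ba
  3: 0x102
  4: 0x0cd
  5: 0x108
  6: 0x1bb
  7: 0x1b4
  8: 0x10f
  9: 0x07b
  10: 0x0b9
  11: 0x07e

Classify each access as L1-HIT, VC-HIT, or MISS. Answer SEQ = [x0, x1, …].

SEQ = [MISS, L1-HIT, L1-HIT, MISS, MISS, VC-HIT, L1-HIT, L1-HIT, L1-HIT, MISS, MISS, VC-HIT]

0: 0x1bc (blk 27, set 3) → MISS  vc=[]
1: 0x1bf (blk 27, set 3) → L1-HIT  vc=[]
2: 0x1ba (blk 27, set 3) → L1-HIT  vc=[]
3: 0x102 (blk 16, set 0) → MISS  vc=[]
4: 0xcd (blk 12, set 0) → MISS  vc=[16]
5: 0x108 (blk 16, set 0) → VC-HIT  vc=[12]
6: 0x1bb (blk 27, set 3) → L1-HIT  vc=[12]
7: 0x1b4 (blk 27, set 3) → L1-HIT  vc=[12]
8: 0x10f (blk 16, set 0) → L1-HIT  vc=[12]
9: 0x7b (blk 7, set 3) → MISS  vc=[12, 27]
10: 0xb9 (blk 11, set 3) → MISS  vc=[12, 27, 7]
11: 0x7e (blk 7, set 3) → VC-HIT  vc=[12, 27, 11]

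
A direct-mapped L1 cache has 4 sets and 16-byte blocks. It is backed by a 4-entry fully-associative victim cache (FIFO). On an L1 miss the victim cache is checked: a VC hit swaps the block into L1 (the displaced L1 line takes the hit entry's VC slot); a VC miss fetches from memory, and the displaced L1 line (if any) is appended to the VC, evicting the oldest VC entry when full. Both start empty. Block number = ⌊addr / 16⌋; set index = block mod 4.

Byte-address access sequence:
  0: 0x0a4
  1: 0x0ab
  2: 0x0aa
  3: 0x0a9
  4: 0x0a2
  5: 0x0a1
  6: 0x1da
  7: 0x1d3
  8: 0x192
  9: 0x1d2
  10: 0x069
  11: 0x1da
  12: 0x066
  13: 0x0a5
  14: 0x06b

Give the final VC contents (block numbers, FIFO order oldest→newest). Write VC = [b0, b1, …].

  [0] addr=0xa4 blk=10 s=2: MISS | VC []
  [1] addr=0xab blk=10 s=2: L1-HIT | VC []
  [2] addr=0xaa blk=10 s=2: L1-HIT | VC []
  [3] addr=0xa9 blk=10 s=2: L1-HIT | VC []
  [4] addr=0xa2 blk=10 s=2: L1-HIT | VC []
  [5] addr=0xa1 blk=10 s=2: L1-HIT | VC []
  [6] addr=0x1da blk=29 s=1: MISS | VC []
  [7] addr=0x1d3 blk=29 s=1: L1-HIT | VC []
  [8] addr=0x192 blk=25 s=1: MISS | VC [29]
  [9] addr=0x1d2 blk=29 s=1: VC-HIT | VC [25]
  [10] addr=0x69 blk=6 s=2: MISS | VC [25, 10]
  [11] addr=0x1da blk=29 s=1: L1-HIT | VC [25, 10]
  [12] addr=0x66 blk=6 s=2: L1-HIT | VC [25, 10]
  [13] addr=0xa5 blk=10 s=2: VC-HIT | VC [25, 6]
  [14] addr=0x6b blk=6 s=2: VC-HIT | VC [25, 10]

VC = [25, 10]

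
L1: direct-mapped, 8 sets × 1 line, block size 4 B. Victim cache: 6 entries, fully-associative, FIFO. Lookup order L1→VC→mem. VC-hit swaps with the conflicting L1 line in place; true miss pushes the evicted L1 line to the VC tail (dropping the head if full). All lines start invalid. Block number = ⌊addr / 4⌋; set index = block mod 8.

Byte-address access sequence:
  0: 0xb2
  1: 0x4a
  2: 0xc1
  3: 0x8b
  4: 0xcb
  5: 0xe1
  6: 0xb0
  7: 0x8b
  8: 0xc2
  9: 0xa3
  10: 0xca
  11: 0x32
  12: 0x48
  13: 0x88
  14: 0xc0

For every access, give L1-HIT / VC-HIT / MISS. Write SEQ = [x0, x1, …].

#0 0xb2→b44/s4 MISS; vc=[]
#1 0x4a→b18/s2 MISS; vc=[]
#2 0xc1→b48/s0 MISS; vc=[]
#3 0x8b→b34/s2 MISS; vc=[18]
#4 0xcb→b50/s2 MISS; vc=[18,34]
#5 0xe1→b56/s0 MISS; vc=[18,34,48]
#6 0xb0→b44/s4 L1-HIT; vc=[18,34,48]
#7 0x8b→b34/s2 VC-HIT; vc=[18,50,48]
#8 0xc2→b48/s0 VC-HIT; vc=[18,50,56]
#9 0xa3→b40/s0 MISS; vc=[18,50,56,48]
#10 0xca→b50/s2 VC-HIT; vc=[18,34,56,48]
#11 0x32→b12/s4 MISS; vc=[18,34,56,48,44]
#12 0x48→b18/s2 VC-HIT; vc=[50,34,56,48,44]
#13 0x88→b34/s2 VC-HIT; vc=[50,18,56,48,44]
#14 0xc0→b48/s0 VC-HIT; vc=[50,18,56,40,44]

SEQ = [MISS, MISS, MISS, MISS, MISS, MISS, L1-HIT, VC-HIT, VC-HIT, MISS, VC-HIT, MISS, VC-HIT, VC-HIT, VC-HIT]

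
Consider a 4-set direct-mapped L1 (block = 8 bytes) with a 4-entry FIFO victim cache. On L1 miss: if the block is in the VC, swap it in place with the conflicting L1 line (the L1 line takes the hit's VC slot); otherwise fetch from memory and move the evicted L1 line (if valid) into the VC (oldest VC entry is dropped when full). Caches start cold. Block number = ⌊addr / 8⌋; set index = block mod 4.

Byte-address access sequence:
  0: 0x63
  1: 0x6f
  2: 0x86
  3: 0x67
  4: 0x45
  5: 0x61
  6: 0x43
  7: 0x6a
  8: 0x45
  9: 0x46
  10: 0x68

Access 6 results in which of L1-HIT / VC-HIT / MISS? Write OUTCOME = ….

OUTCOME = VC-HIT

#0 0x63→b12/s0 MISS; vc=[]
#1 0x6f→b13/s1 MISS; vc=[]
#2 0x86→b16/s0 MISS; vc=[12]
#3 0x67→b12/s0 VC-HIT; vc=[16]
#4 0x45→b8/s0 MISS; vc=[16,12]
#5 0x61→b12/s0 VC-HIT; vc=[16,8]
#6 0x43→b8/s0 VC-HIT; vc=[16,12]
#7 0x6a→b13/s1 L1-HIT; vc=[16,12]
#8 0x45→b8/s0 L1-HIT; vc=[16,12]
#9 0x46→b8/s0 L1-HIT; vc=[16,12]
#10 0x68→b13/s1 L1-HIT; vc=[16,12]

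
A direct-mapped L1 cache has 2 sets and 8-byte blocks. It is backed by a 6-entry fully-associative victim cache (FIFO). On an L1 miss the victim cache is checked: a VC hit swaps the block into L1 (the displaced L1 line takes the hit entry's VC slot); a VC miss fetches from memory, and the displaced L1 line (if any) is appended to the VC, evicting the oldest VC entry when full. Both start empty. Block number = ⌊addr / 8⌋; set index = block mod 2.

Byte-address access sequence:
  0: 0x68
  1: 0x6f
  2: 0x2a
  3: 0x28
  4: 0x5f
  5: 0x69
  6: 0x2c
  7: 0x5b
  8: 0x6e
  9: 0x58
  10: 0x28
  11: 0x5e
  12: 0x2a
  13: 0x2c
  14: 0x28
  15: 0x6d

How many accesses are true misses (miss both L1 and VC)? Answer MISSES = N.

MISSES = 3

#0 0x68→b13/s1 MISS; vc=[]
#1 0x6f→b13/s1 L1-HIT; vc=[]
#2 0x2a→b5/s1 MISS; vc=[13]
#3 0x28→b5/s1 L1-HIT; vc=[13]
#4 0x5f→b11/s1 MISS; vc=[13,5]
#5 0x69→b13/s1 VC-HIT; vc=[11,5]
#6 0x2c→b5/s1 VC-HIT; vc=[11,13]
#7 0x5b→b11/s1 VC-HIT; vc=[5,13]
#8 0x6e→b13/s1 VC-HIT; vc=[5,11]
#9 0x58→b11/s1 VC-HIT; vc=[5,13]
#10 0x28→b5/s1 VC-HIT; vc=[11,13]
#11 0x5e→b11/s1 VC-HIT; vc=[5,13]
#12 0x2a→b5/s1 VC-HIT; vc=[11,13]
#13 0x2c→b5/s1 L1-HIT; vc=[11,13]
#14 0x28→b5/s1 L1-HIT; vc=[11,13]
#15 0x6d→b13/s1 VC-HIT; vc=[11,5]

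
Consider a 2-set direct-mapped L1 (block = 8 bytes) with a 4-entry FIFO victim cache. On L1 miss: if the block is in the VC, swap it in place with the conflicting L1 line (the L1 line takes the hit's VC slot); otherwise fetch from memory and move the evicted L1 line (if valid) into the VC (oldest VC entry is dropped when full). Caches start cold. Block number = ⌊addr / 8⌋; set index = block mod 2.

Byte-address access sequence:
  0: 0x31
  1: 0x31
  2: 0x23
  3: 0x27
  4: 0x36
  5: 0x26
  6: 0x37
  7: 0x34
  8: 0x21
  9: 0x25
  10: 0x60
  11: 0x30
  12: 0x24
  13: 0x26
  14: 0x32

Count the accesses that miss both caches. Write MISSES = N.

MISSES = 3

#0 0x31→b6/s0 MISS; vc=[]
#1 0x31→b6/s0 L1-HIT; vc=[]
#2 0x23→b4/s0 MISS; vc=[6]
#3 0x27→b4/s0 L1-HIT; vc=[6]
#4 0x36→b6/s0 VC-HIT; vc=[4]
#5 0x26→b4/s0 VC-HIT; vc=[6]
#6 0x37→b6/s0 VC-HIT; vc=[4]
#7 0x34→b6/s0 L1-HIT; vc=[4]
#8 0x21→b4/s0 VC-HIT; vc=[6]
#9 0x25→b4/s0 L1-HIT; vc=[6]
#10 0x60→b12/s0 MISS; vc=[6,4]
#11 0x30→b6/s0 VC-HIT; vc=[12,4]
#12 0x24→b4/s0 VC-HIT; vc=[12,6]
#13 0x26→b4/s0 L1-HIT; vc=[12,6]
#14 0x32→b6/s0 VC-HIT; vc=[12,4]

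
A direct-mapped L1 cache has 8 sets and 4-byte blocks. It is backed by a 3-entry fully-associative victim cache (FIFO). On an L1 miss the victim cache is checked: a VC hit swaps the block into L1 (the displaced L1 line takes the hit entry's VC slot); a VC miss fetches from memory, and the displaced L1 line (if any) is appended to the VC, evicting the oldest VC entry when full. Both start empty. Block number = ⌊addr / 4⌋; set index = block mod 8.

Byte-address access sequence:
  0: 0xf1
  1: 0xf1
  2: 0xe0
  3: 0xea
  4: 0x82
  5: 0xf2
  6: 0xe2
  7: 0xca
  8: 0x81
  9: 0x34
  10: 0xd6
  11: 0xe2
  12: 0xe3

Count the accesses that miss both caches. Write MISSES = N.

MISSES = 7

0: 0xf1 (blk 60, set 4) → MISS  vc=[]
1: 0xf1 (blk 60, set 4) → L1-HIT  vc=[]
2: 0xe0 (blk 56, set 0) → MISS  vc=[]
3: 0xea (blk 58, set 2) → MISS  vc=[]
4: 0x82 (blk 32, set 0) → MISS  vc=[56]
5: 0xf2 (blk 60, set 4) → L1-HIT  vc=[56]
6: 0xe2 (blk 56, set 0) → VC-HIT  vc=[32]
7: 0xca (blk 50, set 2) → MISS  vc=[32, 58]
8: 0x81 (blk 32, set 0) → VC-HIT  vc=[56, 58]
9: 0x34 (blk 13, set 5) → MISS  vc=[56, 58]
10: 0xd6 (blk 53, set 5) → MISS  vc=[56, 58, 13]
11: 0xe2 (blk 56, set 0) → VC-HIT  vc=[32, 58, 13]
12: 0xe3 (blk 56, set 0) → L1-HIT  vc=[32, 58, 13]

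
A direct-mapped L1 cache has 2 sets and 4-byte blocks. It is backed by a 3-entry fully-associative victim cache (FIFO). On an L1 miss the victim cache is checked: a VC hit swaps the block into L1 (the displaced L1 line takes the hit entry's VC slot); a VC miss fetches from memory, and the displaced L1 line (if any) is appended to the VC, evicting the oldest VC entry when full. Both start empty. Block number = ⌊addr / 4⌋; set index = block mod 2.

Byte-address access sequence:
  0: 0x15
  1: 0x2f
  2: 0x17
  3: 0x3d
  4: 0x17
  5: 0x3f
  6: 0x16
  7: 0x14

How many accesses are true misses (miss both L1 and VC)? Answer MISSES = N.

  [0] addr=0x15 blk=5 s=1: MISS | VC []
  [1] addr=0x2f blk=11 s=1: MISS | VC [5]
  [2] addr=0x17 blk=5 s=1: VC-HIT | VC [11]
  [3] addr=0x3d blk=15 s=1: MISS | VC [11, 5]
  [4] addr=0x17 blk=5 s=1: VC-HIT | VC [11, 15]
  [5] addr=0x3f blk=15 s=1: VC-HIT | VC [11, 5]
  [6] addr=0x16 blk=5 s=1: VC-HIT | VC [11, 15]
  [7] addr=0x14 blk=5 s=1: L1-HIT | VC [11, 15]

MISSES = 3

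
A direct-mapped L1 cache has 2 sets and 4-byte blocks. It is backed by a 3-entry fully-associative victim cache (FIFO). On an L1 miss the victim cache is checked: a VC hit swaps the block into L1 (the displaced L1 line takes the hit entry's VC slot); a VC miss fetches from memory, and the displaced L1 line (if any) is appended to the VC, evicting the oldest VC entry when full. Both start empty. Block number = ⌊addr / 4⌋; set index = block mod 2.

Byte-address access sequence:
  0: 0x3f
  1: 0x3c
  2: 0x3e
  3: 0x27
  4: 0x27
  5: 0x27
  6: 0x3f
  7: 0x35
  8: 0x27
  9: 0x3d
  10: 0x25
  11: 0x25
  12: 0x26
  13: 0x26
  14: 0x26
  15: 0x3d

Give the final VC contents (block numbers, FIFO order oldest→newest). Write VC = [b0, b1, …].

0: 0x3f (blk 15, set 1) → MISS  vc=[]
1: 0x3c (blk 15, set 1) → L1-HIT  vc=[]
2: 0x3e (blk 15, set 1) → L1-HIT  vc=[]
3: 0x27 (blk 9, set 1) → MISS  vc=[15]
4: 0x27 (blk 9, set 1) → L1-HIT  vc=[15]
5: 0x27 (blk 9, set 1) → L1-HIT  vc=[15]
6: 0x3f (blk 15, set 1) → VC-HIT  vc=[9]
7: 0x35 (blk 13, set 1) → MISS  vc=[9, 15]
8: 0x27 (blk 9, set 1) → VC-HIT  vc=[13, 15]
9: 0x3d (blk 15, set 1) → VC-HIT  vc=[13, 9]
10: 0x25 (blk 9, set 1) → VC-HIT  vc=[13, 15]
11: 0x25 (blk 9, set 1) → L1-HIT  vc=[13, 15]
12: 0x26 (blk 9, set 1) → L1-HIT  vc=[13, 15]
13: 0x26 (blk 9, set 1) → L1-HIT  vc=[13, 15]
14: 0x26 (blk 9, set 1) → L1-HIT  vc=[13, 15]
15: 0x3d (blk 15, set 1) → VC-HIT  vc=[13, 9]

VC = [13, 9]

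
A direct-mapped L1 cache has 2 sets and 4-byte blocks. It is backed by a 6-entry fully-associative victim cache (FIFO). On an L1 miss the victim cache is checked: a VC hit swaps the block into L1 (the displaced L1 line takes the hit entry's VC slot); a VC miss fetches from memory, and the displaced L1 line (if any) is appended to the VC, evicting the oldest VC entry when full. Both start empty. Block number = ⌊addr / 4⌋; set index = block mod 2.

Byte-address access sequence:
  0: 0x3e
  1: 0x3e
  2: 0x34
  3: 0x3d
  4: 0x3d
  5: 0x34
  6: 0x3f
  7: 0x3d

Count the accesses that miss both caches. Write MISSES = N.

MISSES = 2

#0 0x3e→b15/s1 MISS; vc=[]
#1 0x3e→b15/s1 L1-HIT; vc=[]
#2 0x34→b13/s1 MISS; vc=[15]
#3 0x3d→b15/s1 VC-HIT; vc=[13]
#4 0x3d→b15/s1 L1-HIT; vc=[13]
#5 0x34→b13/s1 VC-HIT; vc=[15]
#6 0x3f→b15/s1 VC-HIT; vc=[13]
#7 0x3d→b15/s1 L1-HIT; vc=[13]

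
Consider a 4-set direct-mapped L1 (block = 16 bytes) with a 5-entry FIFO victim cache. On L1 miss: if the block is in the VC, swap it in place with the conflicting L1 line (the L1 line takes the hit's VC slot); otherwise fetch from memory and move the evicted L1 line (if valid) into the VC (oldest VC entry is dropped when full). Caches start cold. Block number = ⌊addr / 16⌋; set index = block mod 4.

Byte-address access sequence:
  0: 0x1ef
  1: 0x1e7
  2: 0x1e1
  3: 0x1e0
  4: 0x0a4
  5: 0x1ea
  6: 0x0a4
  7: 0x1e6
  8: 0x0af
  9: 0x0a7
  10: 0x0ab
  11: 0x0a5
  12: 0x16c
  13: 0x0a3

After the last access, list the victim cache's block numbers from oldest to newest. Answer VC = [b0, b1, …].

VC = [30, 22]

0: 0x1ef (blk 30, set 2) → MISS  vc=[]
1: 0x1e7 (blk 30, set 2) → L1-HIT  vc=[]
2: 0x1e1 (blk 30, set 2) → L1-HIT  vc=[]
3: 0x1e0 (blk 30, set 2) → L1-HIT  vc=[]
4: 0xa4 (blk 10, set 2) → MISS  vc=[30]
5: 0x1ea (blk 30, set 2) → VC-HIT  vc=[10]
6: 0xa4 (blk 10, set 2) → VC-HIT  vc=[30]
7: 0x1e6 (blk 30, set 2) → VC-HIT  vc=[10]
8: 0xaf (blk 10, set 2) → VC-HIT  vc=[30]
9: 0xa7 (blk 10, set 2) → L1-HIT  vc=[30]
10: 0xab (blk 10, set 2) → L1-HIT  vc=[30]
11: 0xa5 (blk 10, set 2) → L1-HIT  vc=[30]
12: 0x16c (blk 22, set 2) → MISS  vc=[30, 10]
13: 0xa3 (blk 10, set 2) → VC-HIT  vc=[30, 22]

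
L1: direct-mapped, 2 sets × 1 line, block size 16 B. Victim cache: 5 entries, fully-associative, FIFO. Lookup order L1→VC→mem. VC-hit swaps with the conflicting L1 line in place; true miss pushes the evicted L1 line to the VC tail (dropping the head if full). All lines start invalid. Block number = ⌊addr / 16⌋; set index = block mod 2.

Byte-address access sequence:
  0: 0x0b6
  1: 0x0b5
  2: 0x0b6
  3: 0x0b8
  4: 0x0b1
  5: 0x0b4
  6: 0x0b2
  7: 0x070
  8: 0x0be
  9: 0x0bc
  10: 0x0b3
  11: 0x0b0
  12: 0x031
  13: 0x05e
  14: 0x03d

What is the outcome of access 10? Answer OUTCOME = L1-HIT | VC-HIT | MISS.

OUTCOME = L1-HIT

#0 0xb6→b11/s1 MISS; vc=[]
#1 0xb5→b11/s1 L1-HIT; vc=[]
#2 0xb6→b11/s1 L1-HIT; vc=[]
#3 0xb8→b11/s1 L1-HIT; vc=[]
#4 0xb1→b11/s1 L1-HIT; vc=[]
#5 0xb4→b11/s1 L1-HIT; vc=[]
#6 0xb2→b11/s1 L1-HIT; vc=[]
#7 0x70→b7/s1 MISS; vc=[11]
#8 0xbe→b11/s1 VC-HIT; vc=[7]
#9 0xbc→b11/s1 L1-HIT; vc=[7]
#10 0xb3→b11/s1 L1-HIT; vc=[7]
#11 0xb0→b11/s1 L1-HIT; vc=[7]
#12 0x31→b3/s1 MISS; vc=[7,11]
#13 0x5e→b5/s1 MISS; vc=[7,11,3]
#14 0x3d→b3/s1 VC-HIT; vc=[7,11,5]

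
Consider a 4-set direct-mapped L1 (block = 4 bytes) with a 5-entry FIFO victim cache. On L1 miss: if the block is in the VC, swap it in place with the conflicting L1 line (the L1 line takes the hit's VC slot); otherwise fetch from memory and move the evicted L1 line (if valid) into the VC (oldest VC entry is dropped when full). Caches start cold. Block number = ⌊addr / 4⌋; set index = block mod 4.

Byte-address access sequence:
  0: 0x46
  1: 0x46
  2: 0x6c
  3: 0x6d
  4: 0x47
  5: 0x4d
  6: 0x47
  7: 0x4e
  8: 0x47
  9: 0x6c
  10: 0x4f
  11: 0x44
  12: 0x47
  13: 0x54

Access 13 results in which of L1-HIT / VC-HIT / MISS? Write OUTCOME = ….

#0 0x46→b17/s1 MISS; vc=[]
#1 0x46→b17/s1 L1-HIT; vc=[]
#2 0x6c→b27/s3 MISS; vc=[]
#3 0x6d→b27/s3 L1-HIT; vc=[]
#4 0x47→b17/s1 L1-HIT; vc=[]
#5 0x4d→b19/s3 MISS; vc=[27]
#6 0x47→b17/s1 L1-HIT; vc=[27]
#7 0x4e→b19/s3 L1-HIT; vc=[27]
#8 0x47→b17/s1 L1-HIT; vc=[27]
#9 0x6c→b27/s3 VC-HIT; vc=[19]
#10 0x4f→b19/s3 VC-HIT; vc=[27]
#11 0x44→b17/s1 L1-HIT; vc=[27]
#12 0x47→b17/s1 L1-HIT; vc=[27]
#13 0x54→b21/s1 MISS; vc=[27,17]

OUTCOME = MISS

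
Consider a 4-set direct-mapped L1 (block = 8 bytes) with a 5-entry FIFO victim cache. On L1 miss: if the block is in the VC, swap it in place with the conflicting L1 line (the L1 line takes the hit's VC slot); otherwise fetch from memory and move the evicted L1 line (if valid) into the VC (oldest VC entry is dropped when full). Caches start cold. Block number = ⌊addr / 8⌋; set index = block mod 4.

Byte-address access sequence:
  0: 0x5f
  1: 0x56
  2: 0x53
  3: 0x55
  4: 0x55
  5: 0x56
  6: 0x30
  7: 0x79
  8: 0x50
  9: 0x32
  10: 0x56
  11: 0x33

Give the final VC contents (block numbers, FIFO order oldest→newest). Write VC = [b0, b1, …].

VC = [10, 11]

  [0] addr=0x5f blk=11 s=3: MISS | VC []
  [1] addr=0x56 blk=10 s=2: MISS | VC []
  [2] addr=0x53 blk=10 s=2: L1-HIT | VC []
  [3] addr=0x55 blk=10 s=2: L1-HIT | VC []
  [4] addr=0x55 blk=10 s=2: L1-HIT | VC []
  [5] addr=0x56 blk=10 s=2: L1-HIT | VC []
  [6] addr=0x30 blk=6 s=2: MISS | VC [10]
  [7] addr=0x79 blk=15 s=3: MISS | VC [10, 11]
  [8] addr=0x50 blk=10 s=2: VC-HIT | VC [6, 11]
  [9] addr=0x32 blk=6 s=2: VC-HIT | VC [10, 11]
  [10] addr=0x56 blk=10 s=2: VC-HIT | VC [6, 11]
  [11] addr=0x33 blk=6 s=2: VC-HIT | VC [10, 11]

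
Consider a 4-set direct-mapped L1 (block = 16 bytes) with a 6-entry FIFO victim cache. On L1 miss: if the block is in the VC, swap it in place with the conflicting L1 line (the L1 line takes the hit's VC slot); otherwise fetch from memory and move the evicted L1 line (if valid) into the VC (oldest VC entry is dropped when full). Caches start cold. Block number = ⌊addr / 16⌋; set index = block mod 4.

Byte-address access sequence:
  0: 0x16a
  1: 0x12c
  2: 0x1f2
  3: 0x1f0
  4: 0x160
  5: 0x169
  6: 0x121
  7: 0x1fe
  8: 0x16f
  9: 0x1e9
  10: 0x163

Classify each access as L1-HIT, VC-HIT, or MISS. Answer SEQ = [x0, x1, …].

0: 0x16a (blk 22, set 2) → MISS  vc=[]
1: 0x12c (blk 18, set 2) → MISS  vc=[22]
2: 0x1f2 (blk 31, set 3) → MISS  vc=[22]
3: 0x1f0 (blk 31, set 3) → L1-HIT  vc=[22]
4: 0x160 (blk 22, set 2) → VC-HIT  vc=[18]
5: 0x169 (blk 22, set 2) → L1-HIT  vc=[18]
6: 0x121 (blk 18, set 2) → VC-HIT  vc=[22]
7: 0x1fe (blk 31, set 3) → L1-HIT  vc=[22]
8: 0x16f (blk 22, set 2) → VC-HIT  vc=[18]
9: 0x1e9 (blk 30, set 2) → MISS  vc=[18, 22]
10: 0x163 (blk 22, set 2) → VC-HIT  vc=[18, 30]

SEQ = [MISS, MISS, MISS, L1-HIT, VC-HIT, L1-HIT, VC-HIT, L1-HIT, VC-HIT, MISS, VC-HIT]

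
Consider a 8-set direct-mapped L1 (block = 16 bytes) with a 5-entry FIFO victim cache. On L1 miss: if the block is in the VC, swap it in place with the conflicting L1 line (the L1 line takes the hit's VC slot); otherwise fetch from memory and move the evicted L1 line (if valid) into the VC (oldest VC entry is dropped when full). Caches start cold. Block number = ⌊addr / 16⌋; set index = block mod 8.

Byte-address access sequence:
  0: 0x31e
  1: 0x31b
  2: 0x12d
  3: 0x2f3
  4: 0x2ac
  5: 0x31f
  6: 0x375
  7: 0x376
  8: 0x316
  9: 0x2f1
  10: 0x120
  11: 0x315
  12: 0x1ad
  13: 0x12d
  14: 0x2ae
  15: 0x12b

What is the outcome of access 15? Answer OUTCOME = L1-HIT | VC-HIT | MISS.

OUTCOME = VC-HIT

0: 0x31e (blk 49, set 1) → MISS  vc=[]
1: 0x31b (blk 49, set 1) → L1-HIT  vc=[]
2: 0x12d (blk 18, set 2) → MISS  vc=[]
3: 0x2f3 (blk 47, set 7) → MISS  vc=[]
4: 0x2ac (blk 42, set 2) → MISS  vc=[18]
5: 0x31f (blk 49, set 1) → L1-HIT  vc=[18]
6: 0x375 (blk 55, set 7) → MISS  vc=[18, 47]
7: 0x376 (blk 55, set 7) → L1-HIT  vc=[18, 47]
8: 0x316 (blk 49, set 1) → L1-HIT  vc=[18, 47]
9: 0x2f1 (blk 47, set 7) → VC-HIT  vc=[18, 55]
10: 0x120 (blk 18, set 2) → VC-HIT  vc=[42, 55]
11: 0x315 (blk 49, set 1) → L1-HIT  vc=[42, 55]
12: 0x1ad (blk 26, set 2) → MISS  vc=[42, 55, 18]
13: 0x12d (blk 18, set 2) → VC-HIT  vc=[42, 55, 26]
14: 0x2ae (blk 42, set 2) → VC-HIT  vc=[18, 55, 26]
15: 0x12b (blk 18, set 2) → VC-HIT  vc=[42, 55, 26]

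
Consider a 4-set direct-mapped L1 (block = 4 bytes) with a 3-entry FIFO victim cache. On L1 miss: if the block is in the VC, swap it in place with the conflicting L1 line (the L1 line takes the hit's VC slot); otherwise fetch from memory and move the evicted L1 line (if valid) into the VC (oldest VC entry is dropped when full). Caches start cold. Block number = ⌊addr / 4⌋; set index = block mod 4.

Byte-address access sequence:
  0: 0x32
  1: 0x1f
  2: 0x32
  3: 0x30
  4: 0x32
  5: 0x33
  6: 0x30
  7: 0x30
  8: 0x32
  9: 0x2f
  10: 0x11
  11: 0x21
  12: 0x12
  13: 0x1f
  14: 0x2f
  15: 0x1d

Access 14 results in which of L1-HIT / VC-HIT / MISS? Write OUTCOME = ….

OUTCOME = VC-HIT

  [0] addr=0x32 blk=12 s=0: MISS | VC []
  [1] addr=0x1f blk=7 s=3: MISS | VC []
  [2] addr=0x32 blk=12 s=0: L1-HIT | VC []
  [3] addr=0x30 blk=12 s=0: L1-HIT | VC []
  [4] addr=0x32 blk=12 s=0: L1-HIT | VC []
  [5] addr=0x33 blk=12 s=0: L1-HIT | VC []
  [6] addr=0x30 blk=12 s=0: L1-HIT | VC []
  [7] addr=0x30 blk=12 s=0: L1-HIT | VC []
  [8] addr=0x32 blk=12 s=0: L1-HIT | VC []
  [9] addr=0x2f blk=11 s=3: MISS | VC [7]
  [10] addr=0x11 blk=4 s=0: MISS | VC [7, 12]
  [11] addr=0x21 blk=8 s=0: MISS | VC [7, 12, 4]
  [12] addr=0x12 blk=4 s=0: VC-HIT | VC [7, 12, 8]
  [13] addr=0x1f blk=7 s=3: VC-HIT | VC [11, 12, 8]
  [14] addr=0x2f blk=11 s=3: VC-HIT | VC [7, 12, 8]
  [15] addr=0x1d blk=7 s=3: VC-HIT | VC [11, 12, 8]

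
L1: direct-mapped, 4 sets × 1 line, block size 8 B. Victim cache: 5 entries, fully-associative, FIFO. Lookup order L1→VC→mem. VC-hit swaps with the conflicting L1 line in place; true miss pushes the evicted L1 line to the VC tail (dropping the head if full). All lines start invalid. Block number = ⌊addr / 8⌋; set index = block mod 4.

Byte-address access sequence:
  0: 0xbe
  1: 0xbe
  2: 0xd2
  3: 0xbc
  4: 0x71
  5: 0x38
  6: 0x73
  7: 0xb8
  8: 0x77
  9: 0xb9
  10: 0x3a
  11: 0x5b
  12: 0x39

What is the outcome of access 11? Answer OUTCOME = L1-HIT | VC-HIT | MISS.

OUTCOME = MISS

  [0] addr=0xbe blk=23 s=3: MISS | VC []
  [1] addr=0xbe blk=23 s=3: L1-HIT | VC []
  [2] addr=0xd2 blk=26 s=2: MISS | VC []
  [3] addr=0xbc blk=23 s=3: L1-HIT | VC []
  [4] addr=0x71 blk=14 s=2: MISS | VC [26]
  [5] addr=0x38 blk=7 s=3: MISS | VC [26, 23]
  [6] addr=0x73 blk=14 s=2: L1-HIT | VC [26, 23]
  [7] addr=0xb8 blk=23 s=3: VC-HIT | VC [26, 7]
  [8] addr=0x77 blk=14 s=2: L1-HIT | VC [26, 7]
  [9] addr=0xb9 blk=23 s=3: L1-HIT | VC [26, 7]
  [10] addr=0x3a blk=7 s=3: VC-HIT | VC [26, 23]
  [11] addr=0x5b blk=11 s=3: MISS | VC [26, 23, 7]
  [12] addr=0x39 blk=7 s=3: VC-HIT | VC [26, 23, 11]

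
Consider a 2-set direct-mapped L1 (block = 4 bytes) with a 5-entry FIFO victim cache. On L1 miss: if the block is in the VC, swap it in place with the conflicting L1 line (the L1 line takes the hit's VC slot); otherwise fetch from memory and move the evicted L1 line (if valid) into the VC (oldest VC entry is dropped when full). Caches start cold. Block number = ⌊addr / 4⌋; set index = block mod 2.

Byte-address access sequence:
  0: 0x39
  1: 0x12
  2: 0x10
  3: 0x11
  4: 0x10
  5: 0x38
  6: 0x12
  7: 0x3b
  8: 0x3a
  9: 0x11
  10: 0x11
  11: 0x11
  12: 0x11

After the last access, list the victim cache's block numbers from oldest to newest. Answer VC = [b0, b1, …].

0: 0x39 (blk 14, set 0) → MISS  vc=[]
1: 0x12 (blk 4, set 0) → MISS  vc=[14]
2: 0x10 (blk 4, set 0) → L1-HIT  vc=[14]
3: 0x11 (blk 4, set 0) → L1-HIT  vc=[14]
4: 0x10 (blk 4, set 0) → L1-HIT  vc=[14]
5: 0x38 (blk 14, set 0) → VC-HIT  vc=[4]
6: 0x12 (blk 4, set 0) → VC-HIT  vc=[14]
7: 0x3b (blk 14, set 0) → VC-HIT  vc=[4]
8: 0x3a (blk 14, set 0) → L1-HIT  vc=[4]
9: 0x11 (blk 4, set 0) → VC-HIT  vc=[14]
10: 0x11 (blk 4, set 0) → L1-HIT  vc=[14]
11: 0x11 (blk 4, set 0) → L1-HIT  vc=[14]
12: 0x11 (blk 4, set 0) → L1-HIT  vc=[14]

VC = [14]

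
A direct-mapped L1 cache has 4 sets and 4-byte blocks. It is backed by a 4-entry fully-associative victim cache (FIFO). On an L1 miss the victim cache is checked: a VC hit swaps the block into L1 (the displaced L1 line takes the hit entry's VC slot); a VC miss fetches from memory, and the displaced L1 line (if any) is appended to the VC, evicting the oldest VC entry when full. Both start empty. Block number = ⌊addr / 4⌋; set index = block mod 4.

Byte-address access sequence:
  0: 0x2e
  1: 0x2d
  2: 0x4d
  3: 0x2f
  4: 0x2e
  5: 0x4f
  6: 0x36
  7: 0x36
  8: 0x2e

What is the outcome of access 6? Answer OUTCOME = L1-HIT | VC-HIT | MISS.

  [0] addr=0x2e blk=11 s=3: MISS | VC []
  [1] addr=0x2d blk=11 s=3: L1-HIT | VC []
  [2] addr=0x4d blk=19 s=3: MISS | VC [11]
  [3] addr=0x2f blk=11 s=3: VC-HIT | VC [19]
  [4] addr=0x2e blk=11 s=3: L1-HIT | VC [19]
  [5] addr=0x4f blk=19 s=3: VC-HIT | VC [11]
  [6] addr=0x36 blk=13 s=1: MISS | VC [11]
  [7] addr=0x36 blk=13 s=1: L1-HIT | VC [11]
  [8] addr=0x2e blk=11 s=3: VC-HIT | VC [19]

OUTCOME = MISS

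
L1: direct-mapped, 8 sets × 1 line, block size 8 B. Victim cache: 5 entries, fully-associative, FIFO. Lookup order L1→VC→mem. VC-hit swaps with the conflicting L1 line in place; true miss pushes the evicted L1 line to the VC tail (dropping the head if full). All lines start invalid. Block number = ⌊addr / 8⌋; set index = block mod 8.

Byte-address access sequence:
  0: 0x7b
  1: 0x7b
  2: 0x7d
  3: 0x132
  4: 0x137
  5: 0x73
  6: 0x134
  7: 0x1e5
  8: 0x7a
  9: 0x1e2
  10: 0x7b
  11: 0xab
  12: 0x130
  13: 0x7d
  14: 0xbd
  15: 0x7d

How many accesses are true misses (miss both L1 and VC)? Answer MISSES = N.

#0 0x7b→b15/s7 MISS; vc=[]
#1 0x7b→b15/s7 L1-HIT; vc=[]
#2 0x7d→b15/s7 L1-HIT; vc=[]
#3 0x132→b38/s6 MISS; vc=[]
#4 0x137→b38/s6 L1-HIT; vc=[]
#5 0x73→b14/s6 MISS; vc=[38]
#6 0x134→b38/s6 VC-HIT; vc=[14]
#7 0x1e5→b60/s4 MISS; vc=[14]
#8 0x7a→b15/s7 L1-HIT; vc=[14]
#9 0x1e2→b60/s4 L1-HIT; vc=[14]
#10 0x7b→b15/s7 L1-HIT; vc=[14]
#11 0xab→b21/s5 MISS; vc=[14]
#12 0x130→b38/s6 L1-HIT; vc=[14]
#13 0x7d→b15/s7 L1-HIT; vc=[14]
#14 0xbd→b23/s7 MISS; vc=[14,15]
#15 0x7d→b15/s7 VC-HIT; vc=[14,23]

MISSES = 6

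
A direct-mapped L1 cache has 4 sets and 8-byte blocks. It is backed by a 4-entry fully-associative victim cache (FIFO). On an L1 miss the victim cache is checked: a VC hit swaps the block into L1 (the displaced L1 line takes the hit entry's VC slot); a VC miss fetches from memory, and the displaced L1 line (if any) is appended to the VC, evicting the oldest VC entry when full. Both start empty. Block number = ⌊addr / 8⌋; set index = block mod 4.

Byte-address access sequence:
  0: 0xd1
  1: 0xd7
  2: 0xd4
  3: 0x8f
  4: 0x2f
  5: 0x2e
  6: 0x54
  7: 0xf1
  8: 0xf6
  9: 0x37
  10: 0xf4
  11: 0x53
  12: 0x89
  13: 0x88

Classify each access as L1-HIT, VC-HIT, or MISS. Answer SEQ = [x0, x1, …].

SEQ = [MISS, L1-HIT, L1-HIT, MISS, MISS, L1-HIT, MISS, MISS, L1-HIT, MISS, VC-HIT, VC-HIT, VC-HIT, L1-HIT]

0: 0xd1 (blk 26, set 2) → MISS  vc=[]
1: 0xd7 (blk 26, set 2) → L1-HIT  vc=[]
2: 0xd4 (blk 26, set 2) → L1-HIT  vc=[]
3: 0x8f (blk 17, set 1) → MISS  vc=[]
4: 0x2f (blk 5, set 1) → MISS  vc=[17]
5: 0x2e (blk 5, set 1) → L1-HIT  vc=[17]
6: 0x54 (blk 10, set 2) → MISS  vc=[17, 26]
7: 0xf1 (blk 30, set 2) → MISS  vc=[17, 26, 10]
8: 0xf6 (blk 30, set 2) → L1-HIT  vc=[17, 26, 10]
9: 0x37 (blk 6, set 2) → MISS  vc=[17, 26, 10, 30]
10: 0xf4 (blk 30, set 2) → VC-HIT  vc=[17, 26, 10, 6]
11: 0x53 (blk 10, set 2) → VC-HIT  vc=[17, 26, 30, 6]
12: 0x89 (blk 17, set 1) → VC-HIT  vc=[5, 26, 30, 6]
13: 0x88 (blk 17, set 1) → L1-HIT  vc=[5, 26, 30, 6]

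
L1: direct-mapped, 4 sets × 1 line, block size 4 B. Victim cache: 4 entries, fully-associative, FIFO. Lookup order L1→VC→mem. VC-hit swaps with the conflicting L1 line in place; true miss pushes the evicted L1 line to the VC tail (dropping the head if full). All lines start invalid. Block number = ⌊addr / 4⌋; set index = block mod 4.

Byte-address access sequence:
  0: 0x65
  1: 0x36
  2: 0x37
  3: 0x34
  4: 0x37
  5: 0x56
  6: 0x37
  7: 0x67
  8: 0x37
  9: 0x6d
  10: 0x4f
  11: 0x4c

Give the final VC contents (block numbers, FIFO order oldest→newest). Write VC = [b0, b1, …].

0: 0x65 (blk 25, set 1) → MISS  vc=[]
1: 0x36 (blk 13, set 1) → MISS  vc=[25]
2: 0x37 (blk 13, set 1) → L1-HIT  vc=[25]
3: 0x34 (blk 13, set 1) → L1-HIT  vc=[25]
4: 0x37 (blk 13, set 1) → L1-HIT  vc=[25]
5: 0x56 (blk 21, set 1) → MISS  vc=[25, 13]
6: 0x37 (blk 13, set 1) → VC-HIT  vc=[25, 21]
7: 0x67 (blk 25, set 1) → VC-HIT  vc=[13, 21]
8: 0x37 (blk 13, set 1) → VC-HIT  vc=[25, 21]
9: 0x6d (blk 27, set 3) → MISS  vc=[25, 21]
10: 0x4f (blk 19, set 3) → MISS  vc=[25, 21, 27]
11: 0x4c (blk 19, set 3) → L1-HIT  vc=[25, 21, 27]

VC = [25, 21, 27]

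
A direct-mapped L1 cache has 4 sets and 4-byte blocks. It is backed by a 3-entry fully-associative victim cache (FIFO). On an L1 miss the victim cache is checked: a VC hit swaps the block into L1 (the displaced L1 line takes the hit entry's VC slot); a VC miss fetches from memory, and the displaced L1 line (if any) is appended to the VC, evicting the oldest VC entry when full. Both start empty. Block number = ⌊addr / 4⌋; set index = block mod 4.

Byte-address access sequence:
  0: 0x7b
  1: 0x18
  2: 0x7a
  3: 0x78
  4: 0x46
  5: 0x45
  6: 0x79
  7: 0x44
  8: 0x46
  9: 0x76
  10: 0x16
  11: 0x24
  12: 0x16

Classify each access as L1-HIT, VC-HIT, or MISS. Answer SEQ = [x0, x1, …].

SEQ = [MISS, MISS, VC-HIT, L1-HIT, MISS, L1-HIT, L1-HIT, L1-HIT, L1-HIT, MISS, MISS, MISS, VC-HIT]

0: 0x7b (blk 30, set 2) → MISS  vc=[]
1: 0x18 (blk 6, set 2) → MISS  vc=[30]
2: 0x7a (blk 30, set 2) → VC-HIT  vc=[6]
3: 0x78 (blk 30, set 2) → L1-HIT  vc=[6]
4: 0x46 (blk 17, set 1) → MISS  vc=[6]
5: 0x45 (blk 17, set 1) → L1-HIT  vc=[6]
6: 0x79 (blk 30, set 2) → L1-HIT  vc=[6]
7: 0x44 (blk 17, set 1) → L1-HIT  vc=[6]
8: 0x46 (blk 17, set 1) → L1-HIT  vc=[6]
9: 0x76 (blk 29, set 1) → MISS  vc=[6, 17]
10: 0x16 (blk 5, set 1) → MISS  vc=[6, 17, 29]
11: 0x24 (blk 9, set 1) → MISS  vc=[17, 29, 5]
12: 0x16 (blk 5, set 1) → VC-HIT  vc=[17, 29, 9]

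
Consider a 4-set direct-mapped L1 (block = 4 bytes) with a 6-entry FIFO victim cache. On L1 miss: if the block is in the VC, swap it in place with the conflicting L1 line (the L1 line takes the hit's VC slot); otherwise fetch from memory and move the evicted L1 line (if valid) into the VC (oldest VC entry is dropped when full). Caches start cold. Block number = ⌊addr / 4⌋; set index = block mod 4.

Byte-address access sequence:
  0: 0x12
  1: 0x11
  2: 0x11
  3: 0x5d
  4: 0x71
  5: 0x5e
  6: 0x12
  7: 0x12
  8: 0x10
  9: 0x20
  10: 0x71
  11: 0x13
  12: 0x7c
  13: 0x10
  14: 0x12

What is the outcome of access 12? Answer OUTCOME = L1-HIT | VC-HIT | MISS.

0: 0x12 (blk 4, set 0) → MISS  vc=[]
1: 0x11 (blk 4, set 0) → L1-HIT  vc=[]
2: 0x11 (blk 4, set 0) → L1-HIT  vc=[]
3: 0x5d (blk 23, set 3) → MISS  vc=[]
4: 0x71 (blk 28, set 0) → MISS  vc=[4]
5: 0x5e (blk 23, set 3) → L1-HIT  vc=[4]
6: 0x12 (blk 4, set 0) → VC-HIT  vc=[28]
7: 0x12 (blk 4, set 0) → L1-HIT  vc=[28]
8: 0x10 (blk 4, set 0) → L1-HIT  vc=[28]
9: 0x20 (blk 8, set 0) → MISS  vc=[28, 4]
10: 0x71 (blk 28, set 0) → VC-HIT  vc=[8, 4]
11: 0x13 (blk 4, set 0) → VC-HIT  vc=[8, 28]
12: 0x7c (blk 31, set 3) → MISS  vc=[8, 28, 23]
13: 0x10 (blk 4, set 0) → L1-HIT  vc=[8, 28, 23]
14: 0x12 (blk 4, set 0) → L1-HIT  vc=[8, 28, 23]

OUTCOME = MISS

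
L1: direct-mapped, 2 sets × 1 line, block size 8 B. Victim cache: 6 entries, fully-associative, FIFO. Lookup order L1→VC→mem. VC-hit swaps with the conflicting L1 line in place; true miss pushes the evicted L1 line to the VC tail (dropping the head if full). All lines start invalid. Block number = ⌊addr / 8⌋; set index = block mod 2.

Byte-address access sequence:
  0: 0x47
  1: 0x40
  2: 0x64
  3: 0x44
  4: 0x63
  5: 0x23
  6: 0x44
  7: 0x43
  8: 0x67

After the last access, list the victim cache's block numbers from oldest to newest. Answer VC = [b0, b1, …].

0: 0x47 (blk 8, set 0) → MISS  vc=[]
1: 0x40 (blk 8, set 0) → L1-HIT  vc=[]
2: 0x64 (blk 12, set 0) → MISS  vc=[8]
3: 0x44 (blk 8, set 0) → VC-HIT  vc=[12]
4: 0x63 (blk 12, set 0) → VC-HIT  vc=[8]
5: 0x23 (blk 4, set 0) → MISS  vc=[8, 12]
6: 0x44 (blk 8, set 0) → VC-HIT  vc=[4, 12]
7: 0x43 (blk 8, set 0) → L1-HIT  vc=[4, 12]
8: 0x67 (blk 12, set 0) → VC-HIT  vc=[4, 8]

VC = [4, 8]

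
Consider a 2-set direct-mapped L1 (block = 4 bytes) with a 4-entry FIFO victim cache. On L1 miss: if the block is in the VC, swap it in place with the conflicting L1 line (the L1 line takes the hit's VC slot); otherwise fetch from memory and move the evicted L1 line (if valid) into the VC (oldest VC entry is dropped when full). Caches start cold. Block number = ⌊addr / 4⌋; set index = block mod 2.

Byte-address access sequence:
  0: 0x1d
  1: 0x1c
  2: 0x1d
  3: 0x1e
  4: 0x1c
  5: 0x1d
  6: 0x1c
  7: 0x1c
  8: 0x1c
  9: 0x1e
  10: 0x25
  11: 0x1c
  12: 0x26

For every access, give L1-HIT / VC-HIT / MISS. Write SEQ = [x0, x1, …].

SEQ = [MISS, L1-HIT, L1-HIT, L1-HIT, L1-HIT, L1-HIT, L1-HIT, L1-HIT, L1-HIT, L1-HIT, MISS, VC-HIT, VC-HIT]

  [0] addr=0x1d blk=7 s=1: MISS | VC []
  [1] addr=0x1c blk=7 s=1: L1-HIT | VC []
  [2] addr=0x1d blk=7 s=1: L1-HIT | VC []
  [3] addr=0x1e blk=7 s=1: L1-HIT | VC []
  [4] addr=0x1c blk=7 s=1: L1-HIT | VC []
  [5] addr=0x1d blk=7 s=1: L1-HIT | VC []
  [6] addr=0x1c blk=7 s=1: L1-HIT | VC []
  [7] addr=0x1c blk=7 s=1: L1-HIT | VC []
  [8] addr=0x1c blk=7 s=1: L1-HIT | VC []
  [9] addr=0x1e blk=7 s=1: L1-HIT | VC []
  [10] addr=0x25 blk=9 s=1: MISS | VC [7]
  [11] addr=0x1c blk=7 s=1: VC-HIT | VC [9]
  [12] addr=0x26 blk=9 s=1: VC-HIT | VC [7]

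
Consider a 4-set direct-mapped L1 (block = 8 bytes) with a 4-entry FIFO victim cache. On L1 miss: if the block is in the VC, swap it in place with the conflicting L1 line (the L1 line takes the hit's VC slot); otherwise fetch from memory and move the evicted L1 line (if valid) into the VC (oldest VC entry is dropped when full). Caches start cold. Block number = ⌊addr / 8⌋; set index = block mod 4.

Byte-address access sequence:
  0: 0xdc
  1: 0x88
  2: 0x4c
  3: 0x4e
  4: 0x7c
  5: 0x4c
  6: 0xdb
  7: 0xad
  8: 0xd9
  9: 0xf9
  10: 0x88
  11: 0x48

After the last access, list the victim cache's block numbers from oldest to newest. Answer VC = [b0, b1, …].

0: 0xdc (blk 27, set 3) → MISS  vc=[]
1: 0x88 (blk 17, set 1) → MISS  vc=[]
2: 0x4c (blk 9, set 1) → MISS  vc=[17]
3: 0x4e (blk 9, set 1) → L1-HIT  vc=[17]
4: 0x7c (blk 15, set 3) → MISS  vc=[17, 27]
5: 0x4c (blk 9, set 1) → L1-HIT  vc=[17, 27]
6: 0xdb (blk 27, set 3) → VC-HIT  vc=[17, 15]
7: 0xad (blk 21, set 1) → MISS  vc=[17, 15, 9]
8: 0xd9 (blk 27, set 3) → L1-HIT  vc=[17, 15, 9]
9: 0xf9 (blk 31, set 3) → MISS  vc=[17, 15, 9, 27]
10: 0x88 (blk 17, set 1) → VC-HIT  vc=[21, 15, 9, 27]
11: 0x48 (blk 9, set 1) → VC-HIT  vc=[21, 15, 17, 27]

VC = [21, 15, 17, 27]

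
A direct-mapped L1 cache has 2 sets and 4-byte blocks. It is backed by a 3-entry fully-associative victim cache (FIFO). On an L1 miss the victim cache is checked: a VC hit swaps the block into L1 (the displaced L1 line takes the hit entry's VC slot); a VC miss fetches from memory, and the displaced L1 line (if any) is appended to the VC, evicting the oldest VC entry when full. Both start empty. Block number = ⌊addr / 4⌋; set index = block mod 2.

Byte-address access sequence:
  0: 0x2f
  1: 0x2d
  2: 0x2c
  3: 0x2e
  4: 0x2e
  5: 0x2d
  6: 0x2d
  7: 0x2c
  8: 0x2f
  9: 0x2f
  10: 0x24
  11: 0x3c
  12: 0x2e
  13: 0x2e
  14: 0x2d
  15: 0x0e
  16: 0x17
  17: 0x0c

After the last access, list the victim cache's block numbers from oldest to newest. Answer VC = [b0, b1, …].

  [0] addr=0x2f blk=11 s=1: MISS | VC []
  [1] addr=0x2d blk=11 s=1: L1-HIT | VC []
  [2] addr=0x2c blk=11 s=1: L1-HIT | VC []
  [3] addr=0x2e blk=11 s=1: L1-HIT | VC []
  [4] addr=0x2e blk=11 s=1: L1-HIT | VC []
  [5] addr=0x2d blk=11 s=1: L1-HIT | VC []
  [6] addr=0x2d blk=11 s=1: L1-HIT | VC []
  [7] addr=0x2c blk=11 s=1: L1-HIT | VC []
  [8] addr=0x2f blk=11 s=1: L1-HIT | VC []
  [9] addr=0x2f blk=11 s=1: L1-HIT | VC []
  [10] addr=0x24 blk=9 s=1: MISS | VC [11]
  [11] addr=0x3c blk=15 s=1: MISS | VC [11, 9]
  [12] addr=0x2e blk=11 s=1: VC-HIT | VC [15, 9]
  [13] addr=0x2e blk=11 s=1: L1-HIT | VC [15, 9]
  [14] addr=0x2d blk=11 s=1: L1-HIT | VC [15, 9]
  [15] addr=0xe blk=3 s=1: MISS | VC [15, 9, 11]
  [16] addr=0x17 blk=5 s=1: MISS | VC [9, 11, 3]
  [17] addr=0xc blk=3 s=1: VC-HIT | VC [9, 11, 5]

VC = [9, 11, 5]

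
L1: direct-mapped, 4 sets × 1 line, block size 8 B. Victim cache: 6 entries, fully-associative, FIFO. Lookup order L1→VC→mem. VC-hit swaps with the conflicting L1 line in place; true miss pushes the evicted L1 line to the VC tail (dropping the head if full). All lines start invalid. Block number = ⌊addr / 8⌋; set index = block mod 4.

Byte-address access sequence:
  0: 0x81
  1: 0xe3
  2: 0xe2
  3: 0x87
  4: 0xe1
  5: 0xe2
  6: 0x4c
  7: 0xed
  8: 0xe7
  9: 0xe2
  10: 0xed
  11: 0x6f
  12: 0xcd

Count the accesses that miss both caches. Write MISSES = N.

MISSES = 6

#0 0x81→b16/s0 MISS; vc=[]
#1 0xe3→b28/s0 MISS; vc=[16]
#2 0xe2→b28/s0 L1-HIT; vc=[16]
#3 0x87→b16/s0 VC-HIT; vc=[28]
#4 0xe1→b28/s0 VC-HIT; vc=[16]
#5 0xe2→b28/s0 L1-HIT; vc=[16]
#6 0x4c→b9/s1 MISS; vc=[16]
#7 0xed→b29/s1 MISS; vc=[16,9]
#8 0xe7→b28/s0 L1-HIT; vc=[16,9]
#9 0xe2→b28/s0 L1-HIT; vc=[16,9]
#10 0xed→b29/s1 L1-HIT; vc=[16,9]
#11 0x6f→b13/s1 MISS; vc=[16,9,29]
#12 0xcd→b25/s1 MISS; vc=[16,9,29,13]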